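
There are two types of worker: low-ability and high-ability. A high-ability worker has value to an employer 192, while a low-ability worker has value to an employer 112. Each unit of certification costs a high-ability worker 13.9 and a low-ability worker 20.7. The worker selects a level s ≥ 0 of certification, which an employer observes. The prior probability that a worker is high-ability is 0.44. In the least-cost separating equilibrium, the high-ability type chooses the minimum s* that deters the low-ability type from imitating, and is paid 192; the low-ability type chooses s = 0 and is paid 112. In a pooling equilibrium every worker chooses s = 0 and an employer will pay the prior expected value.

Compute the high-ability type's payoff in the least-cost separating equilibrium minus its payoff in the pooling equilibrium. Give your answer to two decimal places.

Least-cost separating signal: s* solves 112 = 192 − 20.7·s*, so s* = (192 − 112)/20.7 ≈ 3.8647.
High-ability type's separating payoff: 192 − 13.9 × s* = 192 − 13.9 × (192 − 112)/20.7 = 192 − 1112/20.7 ≈ 138.2802.
Pooling payoff: 0.44 × 192 + 0.56 × 112 = 147.2.
Difference: 138.2802 − 147.2 = -8.9198, i.e. -8.92 to two decimal places.
The high-ability type would prefer the pooling outcome.

-8.92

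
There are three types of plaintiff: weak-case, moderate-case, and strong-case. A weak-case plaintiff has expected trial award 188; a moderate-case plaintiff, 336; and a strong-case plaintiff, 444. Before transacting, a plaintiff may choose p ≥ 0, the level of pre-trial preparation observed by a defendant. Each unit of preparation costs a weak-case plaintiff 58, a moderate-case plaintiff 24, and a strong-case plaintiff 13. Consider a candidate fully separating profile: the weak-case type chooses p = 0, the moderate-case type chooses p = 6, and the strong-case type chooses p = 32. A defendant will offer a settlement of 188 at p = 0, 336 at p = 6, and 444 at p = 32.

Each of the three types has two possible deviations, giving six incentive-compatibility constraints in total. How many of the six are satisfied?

Moderate-case (own payoff 336 − 24×6 = 192): to p=0 gives 188 → no gain ✓; to p=32 gives 444 − 24×32 = -324 → no gain ✓.
Strong-case (own payoff 444 − 13×32 = 28): to p=0 gives 188 → profitable ✗; to p=6 gives 336 − 13×6 = 258 → profitable ✗.
Weak-case (own payoff 188): to p=6 gives 336 − 58×6 = -12 → no gain ✓; to p=32 gives 444 − 58×32 = -1412 → no gain ✓.
4 of the 6 constraints hold; not an equilibrium.

4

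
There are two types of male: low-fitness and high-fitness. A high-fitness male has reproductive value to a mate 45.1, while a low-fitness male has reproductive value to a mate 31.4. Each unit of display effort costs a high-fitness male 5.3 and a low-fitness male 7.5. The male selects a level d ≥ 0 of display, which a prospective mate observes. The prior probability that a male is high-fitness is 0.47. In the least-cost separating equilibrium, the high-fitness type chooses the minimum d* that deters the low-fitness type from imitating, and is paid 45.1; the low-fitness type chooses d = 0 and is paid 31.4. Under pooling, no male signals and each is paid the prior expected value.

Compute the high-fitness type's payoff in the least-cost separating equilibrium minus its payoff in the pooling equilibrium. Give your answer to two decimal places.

-2.42

Least-cost separating signal: d* solves 31.4 = 45.1 − 7.5·d*, so d* = (45.1 − 31.4)/7.5 ≈ 1.8267.
High-fitness type's separating payoff: 45.1 − 5.3 × d* = 45.1 − 5.3 × (45.1 − 31.4)/7.5 = 45.1 − 72.61/7.5 ≈ 35.4187.
Pooling payoff: 0.47 × 45.1 + 0.53 × 31.4 = 37.839.
Difference: 35.4187 − 37.839 = -2.4203, i.e. -2.42 to two decimal places.
The high-fitness type would prefer the pooling outcome.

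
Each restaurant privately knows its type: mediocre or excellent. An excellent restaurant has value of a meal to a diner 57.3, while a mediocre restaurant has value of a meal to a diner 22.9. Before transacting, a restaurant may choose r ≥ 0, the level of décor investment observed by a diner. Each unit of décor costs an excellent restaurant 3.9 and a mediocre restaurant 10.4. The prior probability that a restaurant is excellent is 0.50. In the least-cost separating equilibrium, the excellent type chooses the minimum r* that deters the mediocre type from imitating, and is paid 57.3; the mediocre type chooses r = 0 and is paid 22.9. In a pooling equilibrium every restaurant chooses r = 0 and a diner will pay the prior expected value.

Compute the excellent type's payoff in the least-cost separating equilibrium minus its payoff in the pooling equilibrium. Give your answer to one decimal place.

Least-cost separating signal: r* solves 22.9 = 57.3 − 10.4·r*, so r* = (57.3 − 22.9)/10.4 ≈ 3.3077.
Excellent type's separating payoff: 57.3 − 3.9 × r* = 57.3 − 3.9 × (57.3 − 22.9)/10.4 = 57.3 − 134.16/10.4 = 44.4.
Pooling payoff: 0.50 × 57.3 + 0.50 × 22.9 = 40.1.
Difference: 44.4 − 40.1 = 4.3.
The excellent type prefers to separate.

4.3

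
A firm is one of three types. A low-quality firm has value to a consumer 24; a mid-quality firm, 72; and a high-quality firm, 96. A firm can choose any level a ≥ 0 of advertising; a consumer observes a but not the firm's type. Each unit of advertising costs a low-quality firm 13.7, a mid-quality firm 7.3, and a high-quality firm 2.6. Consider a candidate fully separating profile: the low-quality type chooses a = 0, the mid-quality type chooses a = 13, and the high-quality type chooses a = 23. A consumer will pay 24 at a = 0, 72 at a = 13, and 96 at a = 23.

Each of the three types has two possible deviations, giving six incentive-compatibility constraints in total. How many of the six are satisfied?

Mid-quality (own payoff 72 − 7.3×13 = -22.9): to a=0 gives 24 → profitable ✗; to a=23 gives 96 − 7.3×23 = -71.9 → no gain ✓.
Low-quality (own payoff 24): to a=13 gives 72 − 13.7×13 = -106.1 → no gain ✓; to a=23 gives 96 − 13.7×23 = -219.1 → no gain ✓.
High-quality (own payoff 96 − 2.6×23 = 36.2): to a=0 gives 24 → no gain ✓; to a=13 gives 72 − 2.6×13 = 38.2 → profitable ✗.
4 of the 6 constraints hold; not an equilibrium.

4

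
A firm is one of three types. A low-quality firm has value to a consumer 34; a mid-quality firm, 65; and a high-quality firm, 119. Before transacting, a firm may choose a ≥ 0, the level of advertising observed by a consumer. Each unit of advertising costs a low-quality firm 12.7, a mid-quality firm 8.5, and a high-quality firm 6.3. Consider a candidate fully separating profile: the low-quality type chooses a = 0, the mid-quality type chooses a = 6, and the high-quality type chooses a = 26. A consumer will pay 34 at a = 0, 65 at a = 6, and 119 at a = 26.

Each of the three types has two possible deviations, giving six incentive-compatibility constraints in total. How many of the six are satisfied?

High-quality (own payoff 119 − 6.3×26 = -44.8): to a=0 gives 34 → profitable ✗; to a=6 gives 65 − 6.3×6 = 27.2 → profitable ✗.
Mid-quality (own payoff 65 − 8.5×6 = 14): to a=0 gives 34 → profitable ✗; to a=26 gives 119 − 8.5×26 = -102 → no gain ✓.
Low-quality (own payoff 34): to a=6 gives 65 − 12.7×6 = -11.2 → no gain ✓; to a=26 gives 119 − 12.7×26 = -211.2 → no gain ✓.
3 of the 6 constraints hold; not an equilibrium.

3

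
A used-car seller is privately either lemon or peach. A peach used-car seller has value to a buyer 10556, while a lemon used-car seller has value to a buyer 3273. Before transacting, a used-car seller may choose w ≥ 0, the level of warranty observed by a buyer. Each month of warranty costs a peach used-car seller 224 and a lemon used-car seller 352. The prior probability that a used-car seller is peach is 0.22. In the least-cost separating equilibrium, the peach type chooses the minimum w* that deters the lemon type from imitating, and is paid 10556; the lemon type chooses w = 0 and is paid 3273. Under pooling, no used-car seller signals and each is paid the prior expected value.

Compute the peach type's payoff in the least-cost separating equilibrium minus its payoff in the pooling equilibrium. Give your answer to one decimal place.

1046.1

Least-cost separating signal: w* solves 3273 = 10556 − 352·w*, so w* = (10556 − 3273)/352 ≈ 20.6903.
Peach type's separating payoff: 10556 − 224 × w* = 10556 − 224 × (10556 − 3273)/352 = 10556 − 1631392/352 ≈ 5921.364.
Pooling payoff: 0.22 × 10556 + 0.78 × 3273 = 4875.26.
Difference: 5921.364 − 4875.26 = 1046.104, i.e. 1046.1 to one decimal place.
The peach type prefers to separate.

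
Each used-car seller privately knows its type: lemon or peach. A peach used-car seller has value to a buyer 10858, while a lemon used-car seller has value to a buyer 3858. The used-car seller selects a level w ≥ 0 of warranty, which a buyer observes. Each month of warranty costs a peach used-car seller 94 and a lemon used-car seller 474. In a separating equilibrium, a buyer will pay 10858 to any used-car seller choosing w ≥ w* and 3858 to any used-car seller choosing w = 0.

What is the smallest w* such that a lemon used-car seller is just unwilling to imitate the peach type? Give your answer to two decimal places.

A lemon used-car seller choosing w = 0 receives 3858.
Imitating at w* instead would pay 10858 at cost 474·w*, netting 10858 − 474·w*.
Indifference: 3858 = 10858 − 474·w*, so w* = (10858 − 3858) / 474 ≈ 14.77.
This is the lemon type's binding incentive-compatibility constraint; any w ≥ 14.77 sustains separation on that side.

14.77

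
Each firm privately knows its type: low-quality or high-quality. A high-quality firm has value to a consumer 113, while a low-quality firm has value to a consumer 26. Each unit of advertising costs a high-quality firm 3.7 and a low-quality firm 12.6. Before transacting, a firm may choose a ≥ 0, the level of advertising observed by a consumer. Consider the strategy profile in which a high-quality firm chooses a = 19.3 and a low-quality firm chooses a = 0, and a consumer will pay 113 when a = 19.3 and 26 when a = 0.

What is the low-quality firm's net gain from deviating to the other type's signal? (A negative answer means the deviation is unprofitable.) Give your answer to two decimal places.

Playing a = 0 the low-quality firm receives 26.
Deviating to a = 19.3 brings payment 113 at cost 12.6 × 19.3 = 243.18, netting -130.18.
Gain from deviating: -130.18 − 26 = -156.18.
The gain is negative, so the low-quality type's incentive-compatibility constraint is satisfied.

-156.18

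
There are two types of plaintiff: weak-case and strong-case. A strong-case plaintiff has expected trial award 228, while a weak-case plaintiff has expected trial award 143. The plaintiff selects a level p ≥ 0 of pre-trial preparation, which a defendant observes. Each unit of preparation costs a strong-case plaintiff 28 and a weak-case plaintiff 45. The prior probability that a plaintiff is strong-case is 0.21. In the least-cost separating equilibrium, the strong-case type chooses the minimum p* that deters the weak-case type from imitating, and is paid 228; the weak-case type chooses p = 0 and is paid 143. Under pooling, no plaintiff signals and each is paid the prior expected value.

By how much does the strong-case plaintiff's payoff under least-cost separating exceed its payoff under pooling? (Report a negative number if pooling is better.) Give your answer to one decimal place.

Least-cost separating signal: p* solves 143 = 228 − 45·p*, so p* = (228 − 143)/45 ≈ 1.8889.
Strong-case type's separating payoff: 228 − 28 × p* = 228 − 28 × (228 − 143)/45 = 228 − 2380/45 ≈ 175.111.
Pooling payoff: 0.21 × 228 + 0.79 × 143 = 160.85.
Difference: 175.111 − 160.85 = 14.261, i.e. 14.3 to one decimal place.
The strong-case type prefers to separate.

14.3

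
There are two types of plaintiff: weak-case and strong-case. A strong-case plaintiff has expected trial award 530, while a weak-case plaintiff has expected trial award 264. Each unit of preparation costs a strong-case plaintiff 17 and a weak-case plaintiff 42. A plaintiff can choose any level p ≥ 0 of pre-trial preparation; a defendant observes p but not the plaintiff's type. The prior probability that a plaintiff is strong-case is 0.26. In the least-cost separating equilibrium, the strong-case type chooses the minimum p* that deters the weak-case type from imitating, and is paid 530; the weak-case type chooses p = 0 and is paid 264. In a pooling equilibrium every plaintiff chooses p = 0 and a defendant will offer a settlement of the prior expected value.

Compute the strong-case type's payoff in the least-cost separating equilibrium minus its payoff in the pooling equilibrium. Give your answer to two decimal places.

Least-cost separating signal: p* solves 264 = 530 − 42·p*, so p* = (530 − 264)/42 ≈ 6.3333.
Strong-case type's separating payoff: 530 − 17 × p* = 530 − 17 × (530 − 264)/42 = 530 − 4522/42 ≈ 422.3333.
Pooling payoff: 0.26 × 530 + 0.74 × 264 = 333.16.
Difference: 422.3333 − 333.16 = 89.1733, i.e. 89.17 to two decimal places.
The strong-case type prefers to separate.

89.17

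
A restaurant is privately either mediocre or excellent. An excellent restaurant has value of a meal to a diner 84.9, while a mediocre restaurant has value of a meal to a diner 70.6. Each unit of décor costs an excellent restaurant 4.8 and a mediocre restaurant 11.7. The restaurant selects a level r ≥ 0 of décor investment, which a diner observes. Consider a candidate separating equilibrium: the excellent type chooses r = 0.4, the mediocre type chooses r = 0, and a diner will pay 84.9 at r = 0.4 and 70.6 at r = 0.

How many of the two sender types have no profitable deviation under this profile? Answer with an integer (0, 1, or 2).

1

Excellent type: signal → 84.9 − 4.8 × 0.4 = 82.98; deviate to 0 → 70.6. IC holds (82.98 ≥ 70.6).
Mediocre type: stay at 0 → 70.6; mimic → 84.9 − 11.7 × 0.4 = 80.22. IC fails (70.6 < 80.22).
1 of 2 constraints hold, so this profile is not an equilibrium.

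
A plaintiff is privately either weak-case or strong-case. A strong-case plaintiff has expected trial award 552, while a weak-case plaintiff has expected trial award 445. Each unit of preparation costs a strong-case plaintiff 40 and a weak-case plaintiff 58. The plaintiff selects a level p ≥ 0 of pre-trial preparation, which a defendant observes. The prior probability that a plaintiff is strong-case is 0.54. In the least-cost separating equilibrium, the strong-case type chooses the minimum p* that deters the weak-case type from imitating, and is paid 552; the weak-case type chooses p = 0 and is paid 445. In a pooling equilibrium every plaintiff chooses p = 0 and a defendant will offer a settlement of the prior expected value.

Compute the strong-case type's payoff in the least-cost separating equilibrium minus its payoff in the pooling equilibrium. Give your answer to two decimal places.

Least-cost separating signal: p* solves 445 = 552 − 58·p*, so p* = (552 − 445)/58 ≈ 1.8448.
Strong-case type's separating payoff: 552 − 40 × p* = 552 − 40 × (552 − 445)/58 = 552 − 4280/58 ≈ 478.2069.
Pooling payoff: 0.54 × 552 + 0.46 × 445 = 502.78.
Difference: 478.2069 − 502.78 = -24.5731, i.e. -24.57 to two decimal places.
The strong-case type would prefer the pooling outcome.

-24.57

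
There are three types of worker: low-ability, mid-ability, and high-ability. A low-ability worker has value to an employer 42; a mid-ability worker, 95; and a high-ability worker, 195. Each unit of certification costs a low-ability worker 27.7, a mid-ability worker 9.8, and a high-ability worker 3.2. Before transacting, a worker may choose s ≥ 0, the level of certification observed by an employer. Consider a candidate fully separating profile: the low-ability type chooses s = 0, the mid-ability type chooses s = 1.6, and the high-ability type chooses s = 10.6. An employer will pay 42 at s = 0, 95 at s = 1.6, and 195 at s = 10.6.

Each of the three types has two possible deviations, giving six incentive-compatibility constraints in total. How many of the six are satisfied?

Low-ability (own payoff 42): to s=1.6 gives 95 − 27.7×1.6 = 50.68 → profitable ✗; to s=10.6 gives 195 − 27.7×10.6 = -98.62 → no gain ✓.
High-ability (own payoff 195 − 3.2×10.6 = 161.08): to s=0 gives 42 → no gain ✓; to s=1.6 gives 95 − 3.2×1.6 = 89.88 → no gain ✓.
Mid-ability (own payoff 95 − 9.8×1.6 = 79.32): to s=0 gives 42 → no gain ✓; to s=10.6 gives 195 − 9.8×10.6 = 91.12 → profitable ✗.
4 of the 6 constraints hold; not an equilibrium.

4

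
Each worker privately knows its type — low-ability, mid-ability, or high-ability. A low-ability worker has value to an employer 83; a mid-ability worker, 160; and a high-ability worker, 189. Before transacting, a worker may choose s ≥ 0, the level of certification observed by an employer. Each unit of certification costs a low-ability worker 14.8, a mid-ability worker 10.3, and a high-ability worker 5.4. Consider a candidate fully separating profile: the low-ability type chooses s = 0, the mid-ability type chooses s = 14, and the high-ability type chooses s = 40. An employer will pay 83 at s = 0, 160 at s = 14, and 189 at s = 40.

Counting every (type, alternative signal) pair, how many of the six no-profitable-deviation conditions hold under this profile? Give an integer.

3

Low-ability (own payoff 83): to s=14 gives 160 − 14.8×14 = -47.2 → no gain ✓; to s=40 gives 189 − 14.8×40 = -403 → no gain ✓.
High-ability (own payoff 189 − 5.4×40 = -27): to s=0 gives 83 → profitable ✗; to s=14 gives 160 − 5.4×14 = 84.4 → profitable ✗.
Mid-ability (own payoff 160 − 10.3×14 = 15.8): to s=0 gives 83 → profitable ✗; to s=40 gives 189 − 10.3×40 = -223 → no gain ✓.
3 of the 6 constraints hold; not an equilibrium.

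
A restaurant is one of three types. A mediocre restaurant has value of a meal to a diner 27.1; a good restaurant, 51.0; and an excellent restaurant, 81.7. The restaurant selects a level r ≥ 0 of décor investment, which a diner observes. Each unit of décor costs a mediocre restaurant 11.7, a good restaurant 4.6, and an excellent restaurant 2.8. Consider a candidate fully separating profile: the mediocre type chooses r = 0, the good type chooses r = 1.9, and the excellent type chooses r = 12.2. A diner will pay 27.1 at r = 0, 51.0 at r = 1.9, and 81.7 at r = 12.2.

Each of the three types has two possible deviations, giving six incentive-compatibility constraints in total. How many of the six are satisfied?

Good (own payoff 51.0 − 4.6×1.9 = 42.26): to r=0 gives 27.1 → no gain ✓; to r=12.2 gives 81.7 − 4.6×12.2 = 25.58 → no gain ✓.
Mediocre (own payoff 27.1): to r=1.9 gives 51.0 − 11.7×1.9 = 28.77 → profitable ✗; to r=12.2 gives 81.7 − 11.7×12.2 = -61.04 → no gain ✓.
Excellent (own payoff 81.7 − 2.8×12.2 = 47.54): to r=0 gives 27.1 → no gain ✓; to r=1.9 gives 51.0 − 2.8×1.9 = 45.68 → no gain ✓.
5 of the 6 constraints hold; not an equilibrium.

5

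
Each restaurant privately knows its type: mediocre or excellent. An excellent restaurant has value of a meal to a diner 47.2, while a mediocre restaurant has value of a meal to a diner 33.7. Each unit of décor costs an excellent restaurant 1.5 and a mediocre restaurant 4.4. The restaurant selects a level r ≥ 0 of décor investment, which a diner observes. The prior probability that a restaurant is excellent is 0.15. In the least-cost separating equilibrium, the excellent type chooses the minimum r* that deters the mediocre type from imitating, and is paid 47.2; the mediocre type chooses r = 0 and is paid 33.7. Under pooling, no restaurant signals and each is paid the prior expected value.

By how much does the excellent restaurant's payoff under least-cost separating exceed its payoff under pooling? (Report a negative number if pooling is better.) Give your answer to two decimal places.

6.87

Least-cost separating signal: r* solves 33.7 = 47.2 − 4.4·r*, so r* = (47.2 − 33.7)/4.4 ≈ 3.0682.
Excellent type's separating payoff: 47.2 − 1.5 × r* = 47.2 − 1.5 × (47.2 − 33.7)/4.4 = 47.2 − 20.25/4.4 ≈ 42.5977.
Pooling payoff: 0.15 × 47.2 + 0.85 × 33.7 = 35.725.
Difference: 42.5977 − 35.725 = 6.8727, i.e. 6.87 to two decimal places.
The excellent type prefers to separate.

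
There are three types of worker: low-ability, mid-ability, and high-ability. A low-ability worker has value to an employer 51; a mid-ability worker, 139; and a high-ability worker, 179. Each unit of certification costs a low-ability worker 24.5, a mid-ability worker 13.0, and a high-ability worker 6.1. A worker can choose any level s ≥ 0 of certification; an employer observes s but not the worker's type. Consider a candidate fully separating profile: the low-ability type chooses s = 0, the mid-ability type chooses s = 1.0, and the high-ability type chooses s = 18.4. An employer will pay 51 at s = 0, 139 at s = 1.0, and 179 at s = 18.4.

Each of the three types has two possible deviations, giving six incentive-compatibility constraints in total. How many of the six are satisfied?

Low-ability (own payoff 51): to s=1.0 gives 139 − 24.5×1.0 = 114.5 → profitable ✗; to s=18.4 gives 179 − 24.5×18.4 = -271.8 → no gain ✓.
High-ability (own payoff 179 − 6.1×18.4 = 66.76): to s=0 gives 51 → no gain ✓; to s=1.0 gives 139 − 6.1×1.0 = 132.9 → profitable ✗.
Mid-ability (own payoff 139 − 13.0×1.0 = 126): to s=0 gives 51 → no gain ✓; to s=18.4 gives 179 − 13.0×18.4 = -60.2 → no gain ✓.
4 of the 6 constraints hold; not an equilibrium.

4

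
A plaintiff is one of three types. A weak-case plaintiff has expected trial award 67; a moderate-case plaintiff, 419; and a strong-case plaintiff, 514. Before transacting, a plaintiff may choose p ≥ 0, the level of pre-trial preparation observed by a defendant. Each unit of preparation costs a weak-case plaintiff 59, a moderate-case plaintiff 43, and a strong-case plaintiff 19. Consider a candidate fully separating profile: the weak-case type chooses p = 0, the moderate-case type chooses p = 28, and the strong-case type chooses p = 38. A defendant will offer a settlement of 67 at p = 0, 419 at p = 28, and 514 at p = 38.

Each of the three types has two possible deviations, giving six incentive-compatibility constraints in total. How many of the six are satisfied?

Weak-case (own payoff 67): to p=28 gives 419 − 59×28 = -1233 → no gain ✓; to p=38 gives 514 − 59×38 = -1728 → no gain ✓.
Strong-case (own payoff 514 − 19×38 = -208): to p=0 gives 67 → profitable ✗; to p=28 gives 419 − 19×28 = -113 → profitable ✗.
Moderate-case (own payoff 419 − 43×28 = -785): to p=0 gives 67 → profitable ✗; to p=38 gives 514 − 43×38 = -1120 → no gain ✓.
3 of the 6 constraints hold; not an equilibrium.

3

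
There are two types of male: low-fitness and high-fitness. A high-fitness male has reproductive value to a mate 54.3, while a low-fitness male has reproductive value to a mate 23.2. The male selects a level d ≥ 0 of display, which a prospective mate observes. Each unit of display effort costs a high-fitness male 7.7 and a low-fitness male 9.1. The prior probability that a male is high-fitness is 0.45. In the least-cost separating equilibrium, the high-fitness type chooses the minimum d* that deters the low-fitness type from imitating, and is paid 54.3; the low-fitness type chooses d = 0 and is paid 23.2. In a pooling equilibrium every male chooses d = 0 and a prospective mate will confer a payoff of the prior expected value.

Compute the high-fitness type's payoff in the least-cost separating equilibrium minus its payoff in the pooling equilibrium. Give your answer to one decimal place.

-9.2

Least-cost separating signal: d* solves 23.2 = 54.3 − 9.1·d*, so d* = (54.3 − 23.2)/9.1 ≈ 3.4176.
High-fitness type's separating payoff: 54.3 − 7.7 × d* = 54.3 − 7.7 × (54.3 − 23.2)/9.1 = 54.3 − 239.47/9.1 ≈ 27.985.
Pooling payoff: 0.45 × 54.3 + 0.55 × 23.2 = 37.195.
Difference: 27.985 − 37.195 = -9.21, i.e. -9.2 to one decimal place.
The high-fitness type would prefer the pooling outcome.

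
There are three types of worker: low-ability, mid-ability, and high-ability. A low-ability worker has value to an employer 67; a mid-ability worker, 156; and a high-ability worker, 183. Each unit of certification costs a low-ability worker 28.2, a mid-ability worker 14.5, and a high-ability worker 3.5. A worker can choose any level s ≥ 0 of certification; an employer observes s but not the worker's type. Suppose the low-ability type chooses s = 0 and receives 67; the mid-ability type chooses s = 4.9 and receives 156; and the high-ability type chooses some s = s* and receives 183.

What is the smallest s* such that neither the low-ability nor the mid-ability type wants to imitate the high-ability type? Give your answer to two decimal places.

6.76

Low-ability type (on-path payoff 67) won't mimic when 67 ≥ 183 − 28.2·s*, i.e. s* ≥ 4.11.
Mid-ability type (on-path payoff 156 − 14.5×4.9 = 84.95) won't mimic when 84.95 ≥ 183 − 14.5·s*, i.e. s* ≥ 6.76.
Both must hold, so s* = max(4.11, 6.76) = 6.76. The mid-ability type's constraint binds.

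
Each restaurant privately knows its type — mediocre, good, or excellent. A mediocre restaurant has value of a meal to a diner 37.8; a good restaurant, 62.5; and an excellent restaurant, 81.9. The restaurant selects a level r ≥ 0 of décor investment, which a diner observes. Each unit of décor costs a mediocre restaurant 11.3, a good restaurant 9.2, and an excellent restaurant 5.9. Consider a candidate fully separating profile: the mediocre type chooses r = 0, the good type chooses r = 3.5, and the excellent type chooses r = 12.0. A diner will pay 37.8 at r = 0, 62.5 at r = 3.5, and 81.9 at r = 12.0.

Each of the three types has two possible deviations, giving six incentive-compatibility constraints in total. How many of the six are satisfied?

3

Excellent (own payoff 81.9 − 5.9×12.0 = 11.1): to r=0 gives 37.8 → profitable ✗; to r=3.5 gives 62.5 − 5.9×3.5 = 41.85 → profitable ✗.
Mediocre (own payoff 37.8): to r=3.5 gives 62.5 − 11.3×3.5 = 22.95 → no gain ✓; to r=12.0 gives 81.9 − 11.3×12.0 = -53.7 → no gain ✓.
Good (own payoff 62.5 − 9.2×3.5 = 30.3): to r=0 gives 37.8 → profitable ✗; to r=12.0 gives 81.9 − 9.2×12.0 = -28.5 → no gain ✓.
3 of the 6 constraints hold; not an equilibrium.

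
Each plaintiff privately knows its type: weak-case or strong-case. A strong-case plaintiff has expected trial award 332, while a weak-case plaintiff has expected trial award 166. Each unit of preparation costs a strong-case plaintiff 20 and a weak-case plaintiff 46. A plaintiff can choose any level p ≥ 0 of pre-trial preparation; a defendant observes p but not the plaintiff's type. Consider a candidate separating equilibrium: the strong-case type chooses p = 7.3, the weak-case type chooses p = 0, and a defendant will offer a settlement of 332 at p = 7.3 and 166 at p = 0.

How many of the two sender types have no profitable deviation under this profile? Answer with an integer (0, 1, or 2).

Strong-case type: signal → 332 − 20 × 7.3 = 186; deviate to 0 → 166. IC holds (186 ≥ 166).
Weak-case type: stay at 0 → 166; mimic → 332 − 46 × 7.3 = -3.8. IC holds (166 ≥ -3.8).
2 of 2 constraints hold, so this is a separating equilibrium.

2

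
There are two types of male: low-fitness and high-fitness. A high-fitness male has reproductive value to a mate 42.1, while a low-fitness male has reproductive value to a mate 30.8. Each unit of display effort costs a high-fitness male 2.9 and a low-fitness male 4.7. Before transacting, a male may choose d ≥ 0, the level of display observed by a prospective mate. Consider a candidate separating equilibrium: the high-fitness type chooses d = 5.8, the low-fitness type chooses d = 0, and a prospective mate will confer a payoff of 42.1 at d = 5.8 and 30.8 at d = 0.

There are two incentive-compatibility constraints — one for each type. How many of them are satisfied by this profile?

Low-fitness type: stay at 0 → 30.8; mimic → 42.1 − 4.7 × 5.8 = 14.84. IC holds (30.8 ≥ 14.84).
High-fitness type: signal → 42.1 − 2.9 × 5.8 = 25.28; deviate to 0 → 30.8. IC fails (25.28 < 30.8).
1 of 2 constraints hold, so this profile is not an equilibrium.

1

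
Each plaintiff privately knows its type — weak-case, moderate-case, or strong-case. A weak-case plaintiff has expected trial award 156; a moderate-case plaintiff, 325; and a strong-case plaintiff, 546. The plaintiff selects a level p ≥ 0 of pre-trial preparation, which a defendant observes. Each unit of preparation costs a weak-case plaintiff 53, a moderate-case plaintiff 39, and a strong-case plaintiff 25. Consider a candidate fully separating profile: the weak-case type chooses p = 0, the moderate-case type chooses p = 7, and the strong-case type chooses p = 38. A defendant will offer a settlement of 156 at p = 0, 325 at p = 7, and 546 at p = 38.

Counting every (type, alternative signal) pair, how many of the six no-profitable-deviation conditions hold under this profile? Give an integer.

3

Moderate-case (own payoff 325 − 39×7 = 52): to p=0 gives 156 → profitable ✗; to p=38 gives 546 − 39×38 = -936 → no gain ✓.
Strong-case (own payoff 546 − 25×38 = -404): to p=0 gives 156 → profitable ✗; to p=7 gives 325 − 25×7 = 150 → profitable ✗.
Weak-case (own payoff 156): to p=7 gives 325 − 53×7 = -46 → no gain ✓; to p=38 gives 546 − 53×38 = -1468 → no gain ✓.
3 of the 6 constraints hold; not an equilibrium.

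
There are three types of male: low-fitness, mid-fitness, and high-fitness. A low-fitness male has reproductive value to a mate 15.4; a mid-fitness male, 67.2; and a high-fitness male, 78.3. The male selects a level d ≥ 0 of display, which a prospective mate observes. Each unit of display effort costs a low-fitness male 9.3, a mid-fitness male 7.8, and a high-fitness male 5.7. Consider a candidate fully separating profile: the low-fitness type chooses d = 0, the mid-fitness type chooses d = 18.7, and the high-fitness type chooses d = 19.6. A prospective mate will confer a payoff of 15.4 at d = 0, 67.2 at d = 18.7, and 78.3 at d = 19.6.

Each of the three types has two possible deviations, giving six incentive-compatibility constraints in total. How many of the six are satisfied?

High-fitness (own payoff 78.3 − 5.7×19.6 = -33.42): to d=0 gives 15.4 → profitable ✗; to d=18.7 gives 67.2 − 5.7×18.7 = -39.39 → no gain ✓.
Low-fitness (own payoff 15.4): to d=18.7 gives 67.2 − 9.3×18.7 = -106.71 → no gain ✓; to d=19.6 gives 78.3 − 9.3×19.6 = -103.98 → no gain ✓.
Mid-fitness (own payoff 67.2 − 7.8×18.7 = -78.66): to d=0 gives 15.4 → profitable ✗; to d=19.6 gives 78.3 − 7.8×19.6 = -74.58 → profitable ✗.
3 of the 6 constraints hold; not an equilibrium.

3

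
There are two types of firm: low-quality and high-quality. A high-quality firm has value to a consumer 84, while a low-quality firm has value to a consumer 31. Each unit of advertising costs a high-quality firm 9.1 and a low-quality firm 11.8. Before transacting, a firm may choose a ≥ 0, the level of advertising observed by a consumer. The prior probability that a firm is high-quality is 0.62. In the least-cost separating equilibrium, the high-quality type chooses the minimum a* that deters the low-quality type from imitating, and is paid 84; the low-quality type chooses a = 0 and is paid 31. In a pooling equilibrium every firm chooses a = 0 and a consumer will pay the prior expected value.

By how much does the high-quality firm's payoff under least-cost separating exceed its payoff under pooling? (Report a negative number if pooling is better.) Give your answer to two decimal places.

Least-cost separating signal: a* solves 31 = 84 − 11.8·a*, so a* = (84 − 31)/11.8 ≈ 4.4915.
High-quality type's separating payoff: 84 − 9.1 × a* = 84 − 9.1 × (84 − 31)/11.8 = 84 − 482.3/11.8 ≈ 43.1271.
Pooling payoff: 0.62 × 84 + 0.38 × 31 = 63.86.
Difference: 43.1271 − 63.86 = -20.7329, i.e. -20.73 to two decimal places.
The high-quality type would prefer the pooling outcome.

-20.73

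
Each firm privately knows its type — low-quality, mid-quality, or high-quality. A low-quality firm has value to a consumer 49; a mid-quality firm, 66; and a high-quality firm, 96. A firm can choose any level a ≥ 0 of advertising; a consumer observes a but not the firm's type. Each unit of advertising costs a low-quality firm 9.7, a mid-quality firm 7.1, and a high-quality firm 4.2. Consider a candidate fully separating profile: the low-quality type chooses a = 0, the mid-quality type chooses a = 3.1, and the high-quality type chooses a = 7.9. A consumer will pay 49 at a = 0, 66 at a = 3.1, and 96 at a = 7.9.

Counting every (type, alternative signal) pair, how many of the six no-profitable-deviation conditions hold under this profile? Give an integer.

Mid-quality (own payoff 66 − 7.1×3.1 = 43.99): to a=0 gives 49 → profitable ✗; to a=7.9 gives 96 − 7.1×7.9 = 39.91 → no gain ✓.
High-quality (own payoff 96 − 4.2×7.9 = 62.82): to a=0 gives 49 → no gain ✓; to a=3.1 gives 66 − 4.2×3.1 = 52.98 → no gain ✓.
Low-quality (own payoff 49): to a=3.1 gives 66 − 9.7×3.1 = 35.93 → no gain ✓; to a=7.9 gives 96 − 9.7×7.9 = 19.37 → no gain ✓.
5 of the 6 constraints hold; not an equilibrium.

5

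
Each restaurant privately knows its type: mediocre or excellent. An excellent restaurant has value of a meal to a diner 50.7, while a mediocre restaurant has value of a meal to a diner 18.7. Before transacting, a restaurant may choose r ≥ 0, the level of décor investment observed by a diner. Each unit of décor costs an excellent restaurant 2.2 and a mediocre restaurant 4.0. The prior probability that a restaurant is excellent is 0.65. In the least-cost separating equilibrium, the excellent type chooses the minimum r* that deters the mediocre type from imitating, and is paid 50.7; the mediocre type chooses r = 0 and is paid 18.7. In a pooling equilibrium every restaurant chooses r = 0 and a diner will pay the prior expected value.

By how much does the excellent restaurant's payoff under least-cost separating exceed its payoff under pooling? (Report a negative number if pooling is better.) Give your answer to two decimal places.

Least-cost separating signal: r* solves 18.7 = 50.7 − 4.0·r*, so r* = (50.7 − 18.7)/4.0 = 8.
Excellent type's separating payoff: 50.7 − 2.2 × r* = 50.7 − 2.2 × (50.7 − 18.7)/4.0 = 50.7 − 70.4/4.0 = 33.1.
Pooling payoff: 0.65 × 50.7 + 0.35 × 18.7 = 39.5.
Difference: 33.1 − 39.5 = -6.40.
The excellent type would prefer the pooling outcome.

-6.40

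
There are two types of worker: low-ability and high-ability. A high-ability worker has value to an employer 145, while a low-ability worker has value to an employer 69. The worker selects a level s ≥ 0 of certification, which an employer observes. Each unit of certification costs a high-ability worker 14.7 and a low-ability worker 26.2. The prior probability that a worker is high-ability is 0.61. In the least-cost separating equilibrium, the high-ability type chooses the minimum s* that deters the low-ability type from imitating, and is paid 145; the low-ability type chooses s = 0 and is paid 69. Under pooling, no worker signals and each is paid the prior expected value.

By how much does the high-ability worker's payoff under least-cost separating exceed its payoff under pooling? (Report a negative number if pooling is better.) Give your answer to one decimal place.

Least-cost separating signal: s* solves 69 = 145 − 26.2·s*, so s* = (145 − 69)/26.2 ≈ 2.9008.
High-ability type's separating payoff: 145 − 14.7 × s* = 145 − 14.7 × (145 − 69)/26.2 = 145 − 1117.2/26.2 ≈ 102.359.
Pooling payoff: 0.61 × 145 + 0.39 × 69 = 115.36.
Difference: 102.359 − 115.36 = -13.001, i.e. -13.0 to one decimal place.
The high-ability type would prefer the pooling outcome.

-13.0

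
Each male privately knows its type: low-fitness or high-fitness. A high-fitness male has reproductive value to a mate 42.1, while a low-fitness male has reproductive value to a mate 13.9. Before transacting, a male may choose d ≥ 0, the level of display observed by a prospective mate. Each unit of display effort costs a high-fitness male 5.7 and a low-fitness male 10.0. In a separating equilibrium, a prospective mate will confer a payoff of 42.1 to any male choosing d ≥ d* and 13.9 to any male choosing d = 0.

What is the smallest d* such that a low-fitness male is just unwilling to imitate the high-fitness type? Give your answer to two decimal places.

A low-fitness male choosing d = 0 receives 13.9.
Imitating at d* instead would pay 42.1 at cost 10.0·d*, netting 42.1 − 10.0·d*.
Indifference: 13.9 = 42.1 − 10.0·d*, so d* = (42.1 − 13.9) / 10.0 = 2.82.
At d* the low-fitness type's incentive constraint just binds; the high-fitness type strictly prefers d* since its per-unit cost is lower.

2.82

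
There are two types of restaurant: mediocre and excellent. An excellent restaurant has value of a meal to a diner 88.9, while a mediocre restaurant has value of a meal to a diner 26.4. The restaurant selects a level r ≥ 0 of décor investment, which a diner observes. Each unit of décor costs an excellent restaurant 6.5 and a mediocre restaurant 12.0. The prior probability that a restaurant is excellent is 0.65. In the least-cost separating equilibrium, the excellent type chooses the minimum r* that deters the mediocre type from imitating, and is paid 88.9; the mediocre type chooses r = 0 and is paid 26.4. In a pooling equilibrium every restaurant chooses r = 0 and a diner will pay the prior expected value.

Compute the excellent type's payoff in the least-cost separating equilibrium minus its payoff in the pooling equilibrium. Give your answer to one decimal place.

Least-cost separating signal: r* solves 26.4 = 88.9 − 12.0·r*, so r* = (88.9 − 26.4)/12.0 ≈ 5.2083.
Excellent type's separating payoff: 88.9 − 6.5 × r* = 88.9 − 6.5 × (88.9 − 26.4)/12.0 = 88.9 − 406.25/12.0 ≈ 55.046.
Pooling payoff: 0.65 × 88.9 + 0.35 × 26.4 = 67.025.
Difference: 55.046 − 67.025 = -11.979, i.e. -12.0 to one decimal place.
The excellent type would prefer the pooling outcome.

-12.0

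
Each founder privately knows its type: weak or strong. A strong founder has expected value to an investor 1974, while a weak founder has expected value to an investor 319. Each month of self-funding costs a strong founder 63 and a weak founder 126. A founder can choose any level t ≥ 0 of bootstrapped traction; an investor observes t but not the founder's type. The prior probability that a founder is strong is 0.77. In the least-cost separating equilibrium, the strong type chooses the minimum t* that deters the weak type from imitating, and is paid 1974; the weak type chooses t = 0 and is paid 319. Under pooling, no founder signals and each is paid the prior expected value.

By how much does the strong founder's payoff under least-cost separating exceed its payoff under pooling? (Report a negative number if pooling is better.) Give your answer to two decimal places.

Least-cost separating signal: t* solves 319 = 1974 − 126·t*, so t* = (1974 − 319)/126 ≈ 13.1349.
Strong type's separating payoff: 1974 − 63 × t* = 1974 − 63 × (1974 − 319)/126 = 1974 − 104265/126 = 1146.5.
Pooling payoff: 0.77 × 1974 + 0.23 × 319 = 1593.35.
Difference: 1146.5 − 1593.35 = -446.85.
The strong type would prefer the pooling outcome.

-446.85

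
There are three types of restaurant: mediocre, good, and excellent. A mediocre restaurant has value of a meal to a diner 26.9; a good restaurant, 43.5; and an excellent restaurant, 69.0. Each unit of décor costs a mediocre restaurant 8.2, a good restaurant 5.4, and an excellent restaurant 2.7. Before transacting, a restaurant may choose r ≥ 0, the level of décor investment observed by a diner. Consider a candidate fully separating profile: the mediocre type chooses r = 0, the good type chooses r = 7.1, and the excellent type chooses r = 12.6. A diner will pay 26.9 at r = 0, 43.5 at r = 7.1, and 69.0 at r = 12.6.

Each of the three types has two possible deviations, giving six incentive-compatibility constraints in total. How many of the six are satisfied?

5

Excellent (own payoff 69.0 − 2.7×12.6 = 34.98): to r=0 gives 26.9 → no gain ✓; to r=7.1 gives 43.5 − 2.7×7.1 = 24.33 → no gain ✓.
Good (own payoff 43.5 − 5.4×7.1 = 5.16): to r=0 gives 26.9 → profitable ✗; to r=12.6 gives 69.0 − 5.4×12.6 = 0.96 → no gain ✓.
Mediocre (own payoff 26.9): to r=7.1 gives 43.5 − 8.2×7.1 = -14.72 → no gain ✓; to r=12.6 gives 69.0 − 8.2×12.6 = -34.32 → no gain ✓.
5 of the 6 constraints hold; not an equilibrium.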